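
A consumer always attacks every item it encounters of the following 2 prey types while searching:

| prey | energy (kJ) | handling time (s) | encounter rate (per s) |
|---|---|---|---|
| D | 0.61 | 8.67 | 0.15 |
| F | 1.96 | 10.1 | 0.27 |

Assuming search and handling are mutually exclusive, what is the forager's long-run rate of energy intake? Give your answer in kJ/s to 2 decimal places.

0.12 kJ/s

Energy encountered per unit search time: 0.15×0.61 + 0.27×1.96 = 0.6207 kJ/s.
Handling time per unit search time: 0.15×8.67 + 0.27×10.1 = 4.027.
Rate = 0.6207/(1 + 4.027) = 0.1235 kJ/s.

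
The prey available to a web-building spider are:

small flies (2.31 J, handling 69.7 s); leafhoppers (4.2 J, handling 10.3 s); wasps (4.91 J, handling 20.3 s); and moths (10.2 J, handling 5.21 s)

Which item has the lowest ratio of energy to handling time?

small flies

Profitability E/h (J/s): small flies = 2.31/69.7 = 0.0331, leafhoppers = 4.2/10.3 = 0.408, wasps = 4.91/20.3 = 0.242, moths = 10.2/5.21 = 1.96.
Ranked: moths > leafhoppers > wasps > small flies.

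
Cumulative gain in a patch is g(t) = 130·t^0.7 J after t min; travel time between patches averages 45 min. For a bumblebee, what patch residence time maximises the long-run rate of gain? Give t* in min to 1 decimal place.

105.0 min

Maximise g(t)/(T+t): set derivative to zero → g'(t)(T+t) = g(t).
g'(t) = 0.7·130·t^-0.3. Setting 0.7·130·t^-0.3 = 130·t^0.7/(45+t) gives 0.7(45+t) = t, so 0.30·t = 0.7×45.
t* = 0.7×45/0.30 = 105 min.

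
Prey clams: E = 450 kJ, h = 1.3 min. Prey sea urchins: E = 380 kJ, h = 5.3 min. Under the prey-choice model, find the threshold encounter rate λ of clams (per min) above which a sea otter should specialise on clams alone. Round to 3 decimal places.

The zero-one rule: include sea urchins iff E₂/h₂ > λE₁/(1+λh₁). Equality gives the switch point.
λE₁h₂ = E₂ + λE₂h₁ ⇒ λ = E₂/(E₁h₂ − E₂h₁) = 380/(2385 − 494) = 0.201 per min.

0.201 per min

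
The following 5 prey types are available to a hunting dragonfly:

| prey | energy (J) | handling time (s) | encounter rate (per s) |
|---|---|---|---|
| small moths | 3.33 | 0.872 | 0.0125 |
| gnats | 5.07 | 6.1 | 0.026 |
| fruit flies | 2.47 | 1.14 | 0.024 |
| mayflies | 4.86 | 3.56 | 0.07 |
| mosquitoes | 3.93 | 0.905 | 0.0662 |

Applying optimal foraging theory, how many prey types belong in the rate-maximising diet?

5

Rank by E/h (J/s): mosquitoes 4.34, small moths 3.82, fruit flies 2.17, mayflies 1.37, gnats 0.831. Include each in turn until the next type's E/h falls below the running intake rate.
Rate on top 1: 0.2455. small moths: 3.82 > 0.2455 → include.
Rate on top 2: 0.2818. fruit flies: 2.17 > 0.2818 → include.
Rate on top 3: 0.3288. mayflies: 1.37 > 0.3288 → include.
Rate on top 4: 0.5205. gnats: 0.831 > 0.5205 → include.
Optimal diet: mosquitoes, small moths, fruit flies, mayflies, gnats — 5 of 5 types.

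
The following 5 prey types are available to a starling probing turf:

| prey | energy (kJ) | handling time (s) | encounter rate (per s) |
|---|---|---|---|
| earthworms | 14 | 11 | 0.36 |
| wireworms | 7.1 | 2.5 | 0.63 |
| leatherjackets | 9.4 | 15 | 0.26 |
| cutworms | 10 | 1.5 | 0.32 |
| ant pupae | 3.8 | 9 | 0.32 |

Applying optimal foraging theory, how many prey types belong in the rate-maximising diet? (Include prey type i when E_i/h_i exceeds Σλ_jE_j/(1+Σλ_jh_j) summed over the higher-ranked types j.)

E/h in descending order: cutworms 6.67, wireworms 2.84, earthworms 1.27, leatherjackets 0.627, ant pupae 0.422 kJ/s. The optimal diet is the largest prefix of this list for which every included type satisfies E_i/h_i > R on the types above it.
Rate on top 1: 2.162. wireworms: 2.84 > 2.162 → include.
Rate on top 2: 2.512. earthworms: 1.27 < 2.512 → exclude; stop.
Optimal diet: cutworms, wireworms — 2 of 5 types.

2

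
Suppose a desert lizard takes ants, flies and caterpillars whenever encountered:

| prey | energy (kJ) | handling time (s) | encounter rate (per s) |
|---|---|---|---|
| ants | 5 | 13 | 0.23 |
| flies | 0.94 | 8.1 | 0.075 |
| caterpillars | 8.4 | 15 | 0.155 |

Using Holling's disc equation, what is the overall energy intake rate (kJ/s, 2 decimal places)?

R = (0.23×5 + 0.075×0.94 + 0.155×8.4) / (1 + 0.23×13 + 0.075×8.1 + 0.155×15) = 2.522/6.923 = 0.3644 kJ/s.

0.36 kJ/s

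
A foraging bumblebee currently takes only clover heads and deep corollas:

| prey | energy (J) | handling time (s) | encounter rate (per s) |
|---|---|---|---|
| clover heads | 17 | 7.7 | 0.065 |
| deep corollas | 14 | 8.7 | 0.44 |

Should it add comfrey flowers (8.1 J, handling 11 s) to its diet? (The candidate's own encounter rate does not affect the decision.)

No

Intake rate on the current diet: R = (0.065×17 + 0.44×14) / (1 + 0.065×7.7 + 0.44×8.7) = 7.265/5.329 = 1.363 J/s.
comfrey flowers: E/h = 8.1/11 = 0.7364 J/s.
Since 0.7364 < R, time spent handling comfrey flowers is better spent searching.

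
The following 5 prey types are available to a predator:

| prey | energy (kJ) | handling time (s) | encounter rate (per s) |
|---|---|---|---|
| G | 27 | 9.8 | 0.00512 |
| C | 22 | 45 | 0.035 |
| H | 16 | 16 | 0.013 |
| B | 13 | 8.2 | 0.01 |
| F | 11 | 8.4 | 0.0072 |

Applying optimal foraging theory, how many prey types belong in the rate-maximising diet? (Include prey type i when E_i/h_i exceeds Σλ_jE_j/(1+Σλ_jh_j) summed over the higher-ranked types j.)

Rank by E/h (kJ/s): G 2.76, B 1.59, F 1.31, H 1, C 0.489. Include each in turn until the next type's E/h falls below the running intake rate.
Rate on top 1: 0.1316. B: 1.59 > 0.1316 → include.
Rate on top 2: 0.2369. F: 1.31 > 0.2369 → include.
Rate on top 3: 0.2913. H: 1 > 0.2913 → include.
Rate on top 4: 0.3966. C: 0.489 > 0.3966 → include.
Optimal diet: G, B, F, H, C — 5 of 5 types.

5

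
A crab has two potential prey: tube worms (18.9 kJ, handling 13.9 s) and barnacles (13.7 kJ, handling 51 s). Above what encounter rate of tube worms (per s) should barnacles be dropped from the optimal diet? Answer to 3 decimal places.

0.018 per s

The zero-one rule: include barnacles iff E₂/h₂ > λE₁/(1+λh₁). Equality gives the switch point.
λE₁h₂ = E₂ + λE₂h₁ ⇒ λ = E₂/(E₁h₂ − E₂h₁) = 13.7/(963.9 − 190.4) = 0.01771 per s.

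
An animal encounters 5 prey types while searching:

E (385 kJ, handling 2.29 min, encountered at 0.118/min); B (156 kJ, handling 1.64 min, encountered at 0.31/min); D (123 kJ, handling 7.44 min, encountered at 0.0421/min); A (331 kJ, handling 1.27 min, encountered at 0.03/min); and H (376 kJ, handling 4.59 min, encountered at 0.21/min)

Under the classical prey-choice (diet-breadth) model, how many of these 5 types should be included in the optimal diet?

Profitabilities (E/h, kJ/min): A 261, E 168, B 95.1, H 81.9, D 16.5. Add prey in this order while the next type's profitability exceeds the intake rate on those already taken.
Rate on top 1: 9.566. E: 168 > 9.566 → include.
Rate on top 2: 42.31. B: 95.1 > 42.31 → include.
Rate on top 3: 57.09. H: 81.9 > 57.09 → include.
Rate on top 4: 65.7. D: 16.5 < 65.7 → exclude; stop.
Optimal diet: A, E, B, H — 4 of 5 types.

4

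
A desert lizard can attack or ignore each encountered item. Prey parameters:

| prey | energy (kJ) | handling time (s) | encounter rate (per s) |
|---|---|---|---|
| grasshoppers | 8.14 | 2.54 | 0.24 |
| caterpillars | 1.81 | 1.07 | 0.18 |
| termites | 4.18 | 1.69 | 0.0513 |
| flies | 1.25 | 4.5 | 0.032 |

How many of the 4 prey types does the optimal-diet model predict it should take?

Profitabilities (E/h, kJ/s): grasshoppers 3.2, termites 2.47, caterpillars 1.69, flies 0.278. Add prey in this order while the next type's profitability exceeds the intake rate on those already taken.
Rate on top 1: 1.214. termites: 2.47 > 1.214 → include.
Rate on top 2: 1.278. caterpillars: 1.69 > 1.278 → include.
Rate on top 3: 1.32. flies: 0.278 < 1.32 → exclude; stop.
Optimal diet: grasshoppers, termites, caterpillars — 3 of 4 types.

3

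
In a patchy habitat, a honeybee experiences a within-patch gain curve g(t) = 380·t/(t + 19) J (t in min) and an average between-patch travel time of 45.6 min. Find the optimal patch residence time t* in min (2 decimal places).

29.43 min

Optimal t* satisfies g'(t*) = g(t*)/(T + t*).
g'(t) = 380·19/(t + 19)². Setting 380·19/(t+19)² = 380t/[(t+19)(45.6+t)] gives 19(45.6+t) = t(t+19), so t² = 19×45.6 = 866.4.
t* = √866.4 = 29.43 min.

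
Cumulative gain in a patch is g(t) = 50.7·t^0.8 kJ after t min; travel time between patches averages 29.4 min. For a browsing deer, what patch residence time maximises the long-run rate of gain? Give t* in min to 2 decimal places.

By the marginal value theorem, leave when the instantaneous gain rate g'(t) equals the habitat-wide average g(t)/(T + t).
g'(t) = 0.8·50.7·t^-0.2. Setting 0.8·50.7·t^-0.2 = 50.7·t^0.8/(29.4+t) gives 0.8(29.4+t) = t, so 0.20·t = 0.8×29.4.
t* = 0.8×29.4/0.20 = 117.6 min.

117.60 min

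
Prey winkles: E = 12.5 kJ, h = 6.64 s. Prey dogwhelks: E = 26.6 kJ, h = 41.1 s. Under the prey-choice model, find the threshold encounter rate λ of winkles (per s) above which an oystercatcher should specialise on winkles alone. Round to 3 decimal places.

The zero-one rule: include dogwhelks iff E₂/h₂ > λE₁/(1+λh₁). Equality gives the switch point.
λE₁h₂ = E₂ + λE₂h₁ ⇒ λ = E₂/(E₁h₂ − E₂h₁) = 26.6/(513.8 − 176.6) = 0.0789 per s.

0.079 per s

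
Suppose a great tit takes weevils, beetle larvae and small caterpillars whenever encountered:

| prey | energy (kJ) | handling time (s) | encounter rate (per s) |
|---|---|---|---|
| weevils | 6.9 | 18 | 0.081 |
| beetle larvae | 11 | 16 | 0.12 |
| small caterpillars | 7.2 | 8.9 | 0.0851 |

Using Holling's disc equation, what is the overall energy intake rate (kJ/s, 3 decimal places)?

0.485 kJ/s

R = Σλ_iE_i / (1 + Σλ_ih_i)
Numerator: 0.081×6.9 + 0.12×11 + 0.0851×7.2 = 2.492
Denominator: 1 + 0.081×18 + 0.12×16 + 0.0851×8.9 = 5.135
R = 2.492/5.135 = 0.4852 kJ/s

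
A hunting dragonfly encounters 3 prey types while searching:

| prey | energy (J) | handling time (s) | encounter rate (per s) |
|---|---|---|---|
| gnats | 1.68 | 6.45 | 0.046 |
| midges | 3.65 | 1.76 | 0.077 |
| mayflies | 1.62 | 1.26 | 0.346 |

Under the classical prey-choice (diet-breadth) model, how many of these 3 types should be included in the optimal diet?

Rank by E/h (J/s): midges 2.07, mayflies 1.29, gnats 0.26. Include each in turn until the next type's E/h falls below the running intake rate.
Rate on top 1: 0.2475. mayflies: 1.29 > 0.2475 → include.
Rate on top 2: 0.5355. gnats: 0.26 < 0.5355 → exclude; stop.
Optimal diet: midges, mayflies — 2 of 3 types.

2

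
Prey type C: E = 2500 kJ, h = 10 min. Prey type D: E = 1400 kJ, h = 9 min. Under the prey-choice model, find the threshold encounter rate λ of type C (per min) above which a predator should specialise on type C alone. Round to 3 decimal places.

The zero-one rule: include type D iff E₂/h₂ > λE₁/(1+λh₁). Equality gives the switch point.
λE₁h₂ = E₂ + λE₂h₁ ⇒ λ = E₂/(E₁h₂ − E₂h₁) = 1400/(2.25e+04 − 1.4e+04) = 0.1647 per min.

0.165 per min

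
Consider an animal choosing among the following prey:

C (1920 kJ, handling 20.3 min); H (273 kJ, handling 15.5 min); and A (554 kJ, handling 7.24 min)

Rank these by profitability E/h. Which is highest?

C

In descending order of E/h:
C: 1920/20.3 = 94.6 kJ/min
A: 554/7.24 = 76.5 kJ/min
H: 273/15.5 = 17.6 kJ/min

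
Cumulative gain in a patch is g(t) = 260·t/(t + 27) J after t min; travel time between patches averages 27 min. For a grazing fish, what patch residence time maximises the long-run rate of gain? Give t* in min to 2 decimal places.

By the marginal value theorem, leave when the instantaneous gain rate g'(t) equals the habitat-wide average g(t)/(T + t).
g'(t) = 260·27/(t + 27)². Setting 260·27/(t+27)² = 260t/[(t+27)(27+t)] gives 27(27+t) = t(t+27), so t² = 27×27 = 729.
t* = √729 = 27 min.

27.00 min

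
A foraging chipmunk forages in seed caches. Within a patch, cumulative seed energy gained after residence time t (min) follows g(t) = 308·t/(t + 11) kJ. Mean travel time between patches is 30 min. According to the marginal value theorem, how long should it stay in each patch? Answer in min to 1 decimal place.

18.2 min

Maximise g(t)/(T+t): set derivative to zero → g'(t)(T+t) = g(t).
g'(t) = 308·11/(t + 11)². Setting 308·11/(t+11)² = 308t/[(t+11)(30+t)] gives 11(30+t) = t(t+11), so t² = 11×30 = 330.
t* = √330 = 18.17 min.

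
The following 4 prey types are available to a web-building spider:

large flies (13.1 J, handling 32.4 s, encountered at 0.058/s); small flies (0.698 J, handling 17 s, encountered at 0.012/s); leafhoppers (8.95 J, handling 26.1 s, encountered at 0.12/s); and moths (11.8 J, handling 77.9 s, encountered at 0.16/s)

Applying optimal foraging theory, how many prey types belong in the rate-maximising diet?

2

Rank by E/h (J/s): large flies 0.404, leafhoppers 0.343, moths 0.151, small flies 0.0411. Include each in turn until the next type's E/h falls below the running intake rate.
Rate on top 1: 0.2639. leafhoppers: 0.343 > 0.2639 → include.
Rate on top 2: 0.3051. moths: 0.151 < 0.3051 → exclude; stop.
Optimal diet: large flies, leafhoppers — 2 of 4 types.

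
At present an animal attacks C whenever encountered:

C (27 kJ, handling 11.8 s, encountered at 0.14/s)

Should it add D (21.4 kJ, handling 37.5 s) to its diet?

On C alone, R = ΣλE/(1+Σλh) = 3.78/2.652 = 1.425 kJ/s.
Profitability of D: 21.4/37.5 = 0.5707 kJ/s.
0.5707 < 1.425, so adding D would lower the average — exclude it.

No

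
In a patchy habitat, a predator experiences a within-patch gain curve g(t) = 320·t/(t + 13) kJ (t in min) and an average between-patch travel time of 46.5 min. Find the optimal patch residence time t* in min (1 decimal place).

By the marginal value theorem, leave when the instantaneous gain rate g'(t) equals the habitat-wide average g(t)/(T + t).
g'(t) = 320·13/(t + 13)². Setting 320·13/(t+13)² = 320t/[(t+13)(46.5+t)] gives 13(46.5+t) = t(t+13), so t² = 13×46.5 = 604.5.
t* = √604.5 = 24.59 min.

24.6 min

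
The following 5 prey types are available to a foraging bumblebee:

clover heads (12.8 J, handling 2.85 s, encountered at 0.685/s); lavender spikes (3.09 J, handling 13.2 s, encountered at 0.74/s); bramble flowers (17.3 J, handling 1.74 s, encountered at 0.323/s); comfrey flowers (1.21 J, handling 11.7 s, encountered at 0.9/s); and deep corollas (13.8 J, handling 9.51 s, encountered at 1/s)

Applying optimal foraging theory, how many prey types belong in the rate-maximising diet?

Profitabilities (E/h, J/s): bramble flowers 9.94, clover heads 4.49, deep corollas 1.45, lavender spikes 0.234, comfrey flowers 0.103. Add prey in this order while the next type's profitability exceeds the intake rate on those already taken.
Rate on top 1: 3.577. clover heads: 4.49 > 3.577 → include.
Rate on top 2: 4.085. deep corollas: 1.45 < 4.085 → exclude; stop.
Optimal diet: bramble flowers, clover heads — 2 of 5 types.

2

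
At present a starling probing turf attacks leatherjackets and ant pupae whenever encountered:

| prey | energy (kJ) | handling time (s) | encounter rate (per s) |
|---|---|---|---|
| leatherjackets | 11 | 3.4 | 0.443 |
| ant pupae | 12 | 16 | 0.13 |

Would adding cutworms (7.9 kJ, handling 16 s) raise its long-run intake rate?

Current rate: (0.443×11 + 0.13×12)/(1 + 0.443×3.4 + 0.13×16) = 1.403 kJ/s.
cutworms: E/h = 7.9/16 = 0.4938 kJ/s.
0.4938 < 1.403, so adding cutworms would lower the average — exclude it.

No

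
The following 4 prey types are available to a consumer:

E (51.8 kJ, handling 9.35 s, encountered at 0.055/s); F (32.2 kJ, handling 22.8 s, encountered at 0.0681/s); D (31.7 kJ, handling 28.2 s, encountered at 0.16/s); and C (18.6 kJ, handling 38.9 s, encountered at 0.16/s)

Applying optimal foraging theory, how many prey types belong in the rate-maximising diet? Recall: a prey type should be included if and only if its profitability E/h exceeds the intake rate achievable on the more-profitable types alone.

1

E/h in descending order: E 5.54, F 1.41, D 1.12, C 0.478 kJ/s. The optimal diet is the largest prefix of this list for which every included type satisfies E_i/h_i > R on the types above it.
Rate on top 1: 1.881. F: 1.41 < 1.881 → exclude; stop.
Optimal diet: E — 1 of 4 types.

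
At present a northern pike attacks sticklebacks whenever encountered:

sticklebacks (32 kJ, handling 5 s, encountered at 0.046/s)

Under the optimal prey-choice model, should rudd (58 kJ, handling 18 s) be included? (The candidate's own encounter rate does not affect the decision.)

Yes

On sticklebacks alone, R = ΣλE/(1+Σλh) = 1.472/1.23 = 1.197 kJ/s.
Profitability of rudd: 58/18 = 3.222 kJ/s.
Since 3.222 > R, including rudd increases the long-run rate.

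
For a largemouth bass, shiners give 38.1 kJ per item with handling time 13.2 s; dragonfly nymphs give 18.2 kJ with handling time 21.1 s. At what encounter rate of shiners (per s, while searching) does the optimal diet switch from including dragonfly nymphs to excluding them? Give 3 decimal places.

The zero-one rule: include dragonfly nymphs iff E₂/h₂ > λE₁/(1+λh₁). Equality gives the switch point.
λE₁h₂ = E₂ + λE₂h₁ ⇒ λ = E₂/(E₁h₂ − E₂h₁) = 18.2/(803.9 − 240.2) = 0.03229 per s.

0.032 per s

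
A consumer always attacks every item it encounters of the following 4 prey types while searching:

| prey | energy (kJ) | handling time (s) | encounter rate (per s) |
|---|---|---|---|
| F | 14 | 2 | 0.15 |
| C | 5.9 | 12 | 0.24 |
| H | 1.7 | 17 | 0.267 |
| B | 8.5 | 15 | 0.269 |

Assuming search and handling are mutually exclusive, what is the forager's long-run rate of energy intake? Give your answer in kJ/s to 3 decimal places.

0.491 kJ/s

R = (0.15×14 + 0.24×5.9 + 0.267×1.7 + 0.269×8.5) / (1 + 0.15×2 + 0.24×12 + 0.267×17 + 0.269×15) = 6.256/12.75 = 0.4905 kJ/s.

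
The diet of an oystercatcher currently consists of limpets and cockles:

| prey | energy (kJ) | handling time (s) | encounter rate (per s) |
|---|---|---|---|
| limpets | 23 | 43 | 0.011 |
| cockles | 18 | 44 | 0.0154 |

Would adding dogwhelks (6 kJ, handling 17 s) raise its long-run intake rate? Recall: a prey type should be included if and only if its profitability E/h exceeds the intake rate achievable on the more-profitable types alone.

Yes

On limpets and cockles alone, R = ΣλE/(1+Σλh) = 0.5302/2.151 = 0.2465 kJ/s.
Profitability of dogwhelks: 6/17 = 0.3529 kJ/s.
0.3529 > 0.2465, so adding dogwhelks raises the average — include it.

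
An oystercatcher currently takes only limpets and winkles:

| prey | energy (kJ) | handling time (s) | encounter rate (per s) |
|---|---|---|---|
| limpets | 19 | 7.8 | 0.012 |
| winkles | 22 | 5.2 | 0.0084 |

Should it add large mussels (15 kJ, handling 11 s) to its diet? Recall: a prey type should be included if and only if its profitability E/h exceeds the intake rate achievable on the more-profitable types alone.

On limpets and winkles alone, R = ΣλE/(1+Σλh) = 0.4128/1.137 = 0.363 kJ/s.
large mussels: E/h = 15/11 = 1.364 kJ/s.
1.364 > 0.363, so adding large mussels raises the average — include it.

Yes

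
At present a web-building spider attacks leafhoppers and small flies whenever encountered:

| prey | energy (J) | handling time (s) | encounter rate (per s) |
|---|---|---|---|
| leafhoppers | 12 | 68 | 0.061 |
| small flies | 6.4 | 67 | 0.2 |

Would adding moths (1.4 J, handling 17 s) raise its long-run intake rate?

Current rate: (0.061×12 + 0.2×6.4)/(1 + 0.061×68 + 0.2×67) = 0.1085 J/s.
moths: E/h = 1.4/17 = 0.08235 J/s.
0.08235 < 0.1085, so adding moths would lower the average — exclude it.

No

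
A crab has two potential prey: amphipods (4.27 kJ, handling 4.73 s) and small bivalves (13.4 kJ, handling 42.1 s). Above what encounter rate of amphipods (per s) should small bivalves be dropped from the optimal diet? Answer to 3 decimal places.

The zero-one rule: include small bivalves iff E₂/h₂ > λE₁/(1+λh₁). Equality gives the switch point.
λE₁h₂ = E₂ + λE₂h₁ ⇒ λ = E₂/(E₁h₂ − E₂h₁) = 13.4/(179.8 − 63.38) = 0.1151 per s.

0.115 per s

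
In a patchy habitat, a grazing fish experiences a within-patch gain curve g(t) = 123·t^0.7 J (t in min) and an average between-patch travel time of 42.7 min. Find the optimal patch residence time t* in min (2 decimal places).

99.63 min

By the marginal value theorem, leave when the instantaneous gain rate g'(t) equals the habitat-wide average g(t)/(T + t).
g'(t) = 0.7·123·t^-0.3. Setting 0.7·123·t^-0.3 = 123·t^0.7/(42.7+t) gives 0.7(42.7+t) = t, so 0.30·t = 0.7×42.7.
t* = 0.7×42.7/0.30 = 99.63 min.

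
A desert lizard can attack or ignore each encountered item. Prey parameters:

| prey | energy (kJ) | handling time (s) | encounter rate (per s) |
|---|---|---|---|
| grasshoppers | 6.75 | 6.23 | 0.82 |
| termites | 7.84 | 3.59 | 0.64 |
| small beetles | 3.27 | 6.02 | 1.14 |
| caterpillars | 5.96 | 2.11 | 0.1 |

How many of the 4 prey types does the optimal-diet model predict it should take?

2

Profitabilities (E/h, kJ/s): caterpillars 2.82, termites 2.18, grasshoppers 1.08, small beetles 0.543. Add prey in this order while the next type's profitability exceeds the intake rate on those already taken.
Rate on top 1: 0.4922. termites: 2.18 > 0.4922 → include.
Rate on top 2: 1.6. grasshoppers: 1.08 < 1.6 → exclude; stop.
Optimal diet: caterpillars, termites — 2 of 4 types.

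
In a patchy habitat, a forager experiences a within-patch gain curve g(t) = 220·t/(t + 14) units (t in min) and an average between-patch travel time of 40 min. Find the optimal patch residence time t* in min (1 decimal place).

By the marginal value theorem, leave when the instantaneous gain rate g'(t) equals the habitat-wide average g(t)/(T + t).
g'(t) = 220·14/(t + 14)². Setting 220·14/(t+14)² = 220t/[(t+14)(40+t)] gives 14(40+t) = t(t+14), so t² = 14×40 = 560.
t* = √560 = 23.66 min.

23.7 min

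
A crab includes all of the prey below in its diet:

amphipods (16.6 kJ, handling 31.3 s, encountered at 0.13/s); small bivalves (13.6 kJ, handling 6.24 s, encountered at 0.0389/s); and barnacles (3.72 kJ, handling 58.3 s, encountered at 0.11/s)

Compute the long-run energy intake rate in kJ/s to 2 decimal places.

R = Σλ_iE_i / (1 + Σλ_ih_i)
Numerator: 0.13×16.6 + 0.0389×13.6 + 0.11×3.72 = 3.096
Denominator: 1 + 0.13×31.3 + 0.0389×6.24 + 0.11×58.3 = 11.72
R = 3.096/11.72 = 0.2641 kJ/s

0.26 kJ/s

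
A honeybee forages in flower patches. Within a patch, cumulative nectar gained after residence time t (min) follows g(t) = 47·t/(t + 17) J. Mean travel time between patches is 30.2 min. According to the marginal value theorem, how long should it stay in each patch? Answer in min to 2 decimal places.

22.66 min

Optimal t* satisfies g'(t*) = g(t*)/(T + t*).
g'(t) = 47·17/(t + 17)². Setting 47·17/(t+17)² = 47t/[(t+17)(30.2+t)] gives 17(30.2+t) = t(t+17), so t² = 17×30.2 = 513.4.
t* = √513.4 = 22.66 min.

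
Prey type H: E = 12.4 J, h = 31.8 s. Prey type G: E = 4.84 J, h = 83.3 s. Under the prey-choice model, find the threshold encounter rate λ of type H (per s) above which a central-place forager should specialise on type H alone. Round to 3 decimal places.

0.006 per s

At the threshold, the rate on type H alone equals the profitability of type G: λ·12.4/(1 + λ·31.8) = 4.84/83.3 = 0.0581.
Rearranging, λ(12.4 − 0.0581×31.8) = 0.0581, so λ = 0.0581/10.55 = 0.005506 per s.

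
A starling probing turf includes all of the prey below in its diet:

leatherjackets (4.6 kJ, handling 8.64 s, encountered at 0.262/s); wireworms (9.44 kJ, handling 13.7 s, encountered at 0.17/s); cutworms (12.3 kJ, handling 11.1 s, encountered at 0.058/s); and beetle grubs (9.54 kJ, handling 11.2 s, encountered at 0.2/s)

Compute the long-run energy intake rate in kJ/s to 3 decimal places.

0.641 kJ/s

R = Σλ_iE_i / (1 + Σλ_ih_i)
Numerator: 0.262×4.6 + 0.17×9.44 + 0.058×12.3 + 0.2×9.54 = 5.431
Denominator: 1 + 0.262×8.64 + 0.17×13.7 + 0.058×11.1 + 0.2×11.2 = 8.476
R = 5.431/8.476 = 0.6408 kJ/s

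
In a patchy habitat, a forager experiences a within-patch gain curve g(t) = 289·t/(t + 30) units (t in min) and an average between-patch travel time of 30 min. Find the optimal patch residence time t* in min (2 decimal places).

30.00 min

Optimal t* satisfies g'(t*) = g(t*)/(T + t*).
g'(t) = 289·30/(t + 30)². Setting 289·30/(t+30)² = 289t/[(t+30)(30+t)] gives 30(30+t) = t(t+30), so t² = 30×30 = 900.
t* = √900 = 30 min.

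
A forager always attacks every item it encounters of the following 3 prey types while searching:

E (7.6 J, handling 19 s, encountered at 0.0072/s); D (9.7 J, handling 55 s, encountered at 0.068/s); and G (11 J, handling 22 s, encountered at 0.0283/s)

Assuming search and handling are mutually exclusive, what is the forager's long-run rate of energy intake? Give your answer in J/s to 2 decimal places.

0.19 J/s

Energy encountered per unit search time: 0.0072×7.6 + 0.068×9.7 + 0.0283×11 = 1.026 J/s.
Handling time per unit search time: 0.0072×19 + 0.068×55 + 0.0283×22 = 4.499.
Rate = 1.026/(1 + 4.499) = 0.1865 J/s.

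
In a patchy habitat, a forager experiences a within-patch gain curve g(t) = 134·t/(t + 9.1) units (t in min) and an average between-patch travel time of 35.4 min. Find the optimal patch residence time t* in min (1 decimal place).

17.9 min

Optimal t* satisfies g'(t*) = g(t*)/(T + t*).
g'(t) = 134·9.1/(t + 9.1)². Setting 134·9.1/(t+9.1)² = 134t/[(t+9.1)(35.4+t)] gives 9.1(35.4+t) = t(t+9.1), so t² = 9.1×35.4 = 322.1.
t* = √322.1 = 17.95 min.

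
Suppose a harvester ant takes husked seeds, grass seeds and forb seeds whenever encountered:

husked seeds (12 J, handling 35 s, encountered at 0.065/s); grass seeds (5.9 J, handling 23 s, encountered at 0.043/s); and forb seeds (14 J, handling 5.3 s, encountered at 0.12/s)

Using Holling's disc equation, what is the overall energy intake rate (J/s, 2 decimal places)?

R = (0.065×12 + 0.043×5.9 + 0.12×14) / (1 + 0.065×35 + 0.043×23 + 0.12×5.3) = 2.714/4.9 = 0.5538 J/s.

0.55 J/s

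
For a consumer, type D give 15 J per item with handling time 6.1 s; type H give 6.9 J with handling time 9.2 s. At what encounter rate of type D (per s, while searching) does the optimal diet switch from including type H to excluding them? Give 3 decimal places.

The zero-one rule: include type H iff E₂/h₂ > λE₁/(1+λh₁). Equality gives the switch point.
λE₁h₂ = E₂ + λE₂h₁ ⇒ λ = E₂/(E₁h₂ − E₂h₁) = 6.9/(138 − 42.09) = 0.07194 per s.

0.072 per s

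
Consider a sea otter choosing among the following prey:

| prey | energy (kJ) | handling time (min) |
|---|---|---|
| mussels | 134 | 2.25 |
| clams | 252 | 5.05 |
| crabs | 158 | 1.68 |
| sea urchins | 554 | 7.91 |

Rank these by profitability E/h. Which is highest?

In descending order of E/h:
crabs: 158/1.68 = 94 kJ/min
sea urchins: 554/7.91 = 70 kJ/min
mussels: 134/2.25 = 59.6 kJ/min
clams: 252/5.05 = 49.9 kJ/min

crabs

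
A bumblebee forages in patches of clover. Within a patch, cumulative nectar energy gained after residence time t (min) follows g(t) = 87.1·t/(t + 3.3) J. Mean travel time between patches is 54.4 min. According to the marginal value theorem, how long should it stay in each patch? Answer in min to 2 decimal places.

13.40 min

By the marginal value theorem, leave when the instantaneous gain rate g'(t) equals the habitat-wide average g(t)/(T + t).
g'(t) = 87.1·3.3/(t + 3.3)². Setting 87.1·3.3/(t+3.3)² = 87.1t/[(t+3.3)(54.4+t)] gives 3.3(54.4+t) = t(t+3.3), so t² = 3.3×54.4 = 179.5.
t* = √179.5 = 13.4 min.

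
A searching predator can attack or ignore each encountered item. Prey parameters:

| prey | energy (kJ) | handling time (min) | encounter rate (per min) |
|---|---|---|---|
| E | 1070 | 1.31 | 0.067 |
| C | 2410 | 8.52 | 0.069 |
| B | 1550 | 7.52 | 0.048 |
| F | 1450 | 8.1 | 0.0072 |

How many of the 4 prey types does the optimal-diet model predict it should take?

E/h in descending order: E 817, C 283, B 206, F 179 kJ/min. The optimal diet is the largest prefix of this list for which every included type satisfies E_i/h_i > R on the types above it.
Rate on top 1: 65.91. C: 283 > 65.91 → include.
Rate on top 2: 142. B: 206 > 142 → include.
Rate on top 3: 153.4. F: 179 > 153.4 → include.
Optimal diet: E, C, B, F — 4 of 4 types.

4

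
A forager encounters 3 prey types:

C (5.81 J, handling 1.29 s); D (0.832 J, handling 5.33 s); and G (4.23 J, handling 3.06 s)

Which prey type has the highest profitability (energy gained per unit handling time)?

C

In descending order of E/h:
C: 5.81/1.29 = 4.5 J/s
G: 4.23/3.06 = 1.38 J/s
D: 0.832/5.33 = 0.156 J/s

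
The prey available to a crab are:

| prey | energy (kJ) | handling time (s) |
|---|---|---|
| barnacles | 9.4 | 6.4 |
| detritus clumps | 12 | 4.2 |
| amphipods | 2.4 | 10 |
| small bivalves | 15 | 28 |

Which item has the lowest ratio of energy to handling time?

amphipods

In descending order of E/h:
detritus clumps: 12/4.2 = 2.86 kJ/s
barnacles: 9.4/6.4 = 1.47 kJ/s
small bivalves: 15/28 = 0.536 kJ/s
amphipods: 2.4/10 = 0.24 kJ/s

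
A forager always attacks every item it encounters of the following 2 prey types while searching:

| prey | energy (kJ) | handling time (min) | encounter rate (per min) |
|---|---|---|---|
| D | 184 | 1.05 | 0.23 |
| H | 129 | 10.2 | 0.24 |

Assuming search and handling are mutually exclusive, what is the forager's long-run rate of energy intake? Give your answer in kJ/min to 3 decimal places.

R = (0.23×184 + 0.24×129) / (1 + 0.23×1.05 + 0.24×10.2) = 73.28/3.689 = 19.86 kJ/min.

19.862 kJ/min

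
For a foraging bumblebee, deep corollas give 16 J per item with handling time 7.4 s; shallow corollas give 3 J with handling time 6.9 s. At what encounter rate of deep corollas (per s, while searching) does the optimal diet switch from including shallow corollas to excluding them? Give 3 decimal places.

0.034 per s

Drop shallow corollas once their profitability E₂/h₂ falls below the rate achievable on deep corollas alone: E₂/h₂ = λE₁/(1 + λh₁).
Solve for λ: λE₁h₂ = E₂(1 + λh₁) → λ(E₁h₂ − E₂h₁) = E₂ → λ = E₂/(E₁h₂ − E₂h₁).
λ = 3/(16×6.9 − 3×7.4) = 3/88.2 = 0.03401 per s.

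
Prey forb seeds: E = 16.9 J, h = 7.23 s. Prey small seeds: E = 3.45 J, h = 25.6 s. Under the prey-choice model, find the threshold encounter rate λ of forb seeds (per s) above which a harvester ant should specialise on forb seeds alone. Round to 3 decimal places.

0.008 per s

At the threshold, the rate on forb seeds alone equals the profitability of small seeds: λ·16.9/(1 + λ·7.23) = 3.45/25.6 = 0.1348.
Rearranging, λ(16.9 − 0.1348×7.23) = 0.1348, so λ = 0.1348/15.93 = 0.008462 per s.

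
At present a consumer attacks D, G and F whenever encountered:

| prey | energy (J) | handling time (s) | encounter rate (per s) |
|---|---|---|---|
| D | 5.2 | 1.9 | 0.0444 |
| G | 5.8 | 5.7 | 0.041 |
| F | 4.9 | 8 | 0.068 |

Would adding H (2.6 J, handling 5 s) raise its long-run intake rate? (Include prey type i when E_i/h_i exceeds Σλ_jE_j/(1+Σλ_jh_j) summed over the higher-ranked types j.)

On D, G and F alone, R = ΣλE/(1+Σλh) = 0.8019/1.862 = 0.4306 J/s.
Profitability of H: 2.6/5 = 0.52 J/s.
0.52 > 0.4306, so adding H raises the average — include it.

Yes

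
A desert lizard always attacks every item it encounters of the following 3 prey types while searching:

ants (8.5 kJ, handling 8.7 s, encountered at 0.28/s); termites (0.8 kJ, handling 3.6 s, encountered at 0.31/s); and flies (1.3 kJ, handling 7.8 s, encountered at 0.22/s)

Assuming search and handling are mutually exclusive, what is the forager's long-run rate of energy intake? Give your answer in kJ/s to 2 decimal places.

Energy encountered per unit search time: 0.28×8.5 + 0.31×0.8 + 0.22×1.3 = 2.914 kJ/s.
Handling time per unit search time: 0.28×8.7 + 0.31×3.6 + 0.22×7.8 = 5.268.
Rate = 2.914/(1 + 5.268) = 0.4649 kJ/s.

0.46 kJ/s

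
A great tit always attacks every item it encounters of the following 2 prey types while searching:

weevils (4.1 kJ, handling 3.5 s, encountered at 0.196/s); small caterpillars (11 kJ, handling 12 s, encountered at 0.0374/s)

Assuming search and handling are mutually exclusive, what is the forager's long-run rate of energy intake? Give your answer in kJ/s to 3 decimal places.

0.569 kJ/s

R = (0.196×4.1 + 0.0374×11) / (1 + 0.196×3.5 + 0.0374×12) = 1.215/2.135 = 0.5691 kJ/s.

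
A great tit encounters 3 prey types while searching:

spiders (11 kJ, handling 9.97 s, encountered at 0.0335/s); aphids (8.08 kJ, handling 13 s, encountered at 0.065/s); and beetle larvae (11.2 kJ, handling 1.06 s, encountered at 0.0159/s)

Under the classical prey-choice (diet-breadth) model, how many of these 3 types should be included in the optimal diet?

E/h in descending order: beetle larvae 10.6, spiders 1.1, aphids 0.622 kJ/s. The optimal diet is the largest prefix of this list for which every included type satisfies E_i/h_i > R on the types above it.
Rate on top 1: 0.1751. spiders: 1.1 > 0.1751 → include.
Rate on top 2: 0.4046. aphids: 0.622 > 0.4046 → include.
Optimal diet: beetle larvae, spiders, aphids — 3 of 3 types.

3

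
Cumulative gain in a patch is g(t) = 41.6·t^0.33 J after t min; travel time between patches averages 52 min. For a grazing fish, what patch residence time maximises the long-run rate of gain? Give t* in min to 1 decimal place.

25.6 min

Maximise g(t)/(T+t): set derivative to zero → g'(t)(T+t) = g(t).
g'(t) = 0.33·41.6·t^-0.67. Setting 0.33·41.6·t^-0.67 = 41.6·t^0.33/(52+t) gives 0.33(52+t) = t, so 0.67·t = 0.33×52.
t* = 0.33×52/0.67 = 25.61 min.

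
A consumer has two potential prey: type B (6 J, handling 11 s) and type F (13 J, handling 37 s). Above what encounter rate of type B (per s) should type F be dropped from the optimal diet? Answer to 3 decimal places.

The zero-one rule: include type F iff E₂/h₂ > λE₁/(1+λh₁). Equality gives the switch point.
λE₁h₂ = E₂ + λE₂h₁ ⇒ λ = E₂/(E₁h₂ − E₂h₁) = 13/(222 − 143) = 0.1646 per s.

0.165 per s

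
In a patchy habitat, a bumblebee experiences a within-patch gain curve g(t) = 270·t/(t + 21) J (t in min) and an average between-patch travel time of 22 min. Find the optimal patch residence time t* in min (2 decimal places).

Maximise g(t)/(T+t): set derivative to zero → g'(t)(T+t) = g(t).
g'(t) = 270·21/(t + 21)². Setting 270·21/(t+21)² = 270t/[(t+21)(22+t)] gives 21(22+t) = t(t+21), so t² = 21×22 = 462.
t* = √462 = 21.49 min.

21.49 min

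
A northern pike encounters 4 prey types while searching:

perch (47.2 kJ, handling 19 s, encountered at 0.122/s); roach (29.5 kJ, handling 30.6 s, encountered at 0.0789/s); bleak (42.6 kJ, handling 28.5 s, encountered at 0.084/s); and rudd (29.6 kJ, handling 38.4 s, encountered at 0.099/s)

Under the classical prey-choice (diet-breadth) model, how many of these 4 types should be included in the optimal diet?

E/h in descending order: perch 2.48, bleak 1.49, roach 0.964, rudd 0.771 kJ/s. The optimal diet is the largest prefix of this list for which every included type satisfies E_i/h_i > R on the types above it.
Rate on top 1: 1.736. bleak: 1.49 < 1.736 → exclude; stop.
Optimal diet: perch — 1 of 4 types.

1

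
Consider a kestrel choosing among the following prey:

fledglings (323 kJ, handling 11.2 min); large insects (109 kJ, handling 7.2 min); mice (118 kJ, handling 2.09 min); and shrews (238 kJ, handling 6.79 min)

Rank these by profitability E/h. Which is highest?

mice

In descending order of E/h:
mice: 118/2.09 = 56.5 kJ/min
shrews: 238/6.79 = 35.1 kJ/min
fledglings: 323/11.2 = 28.8 kJ/min
large insects: 109/7.2 = 15.1 kJ/min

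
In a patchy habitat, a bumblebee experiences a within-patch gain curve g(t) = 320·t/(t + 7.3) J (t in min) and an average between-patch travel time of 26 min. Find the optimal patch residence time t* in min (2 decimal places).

13.78 min

Maximise g(t)/(T+t): set derivative to zero → g'(t)(T+t) = g(t).
g'(t) = 320·7.3/(t + 7.3)². Setting 320·7.3/(t+7.3)² = 320t/[(t+7.3)(26+t)] gives 7.3(26+t) = t(t+7.3), so t² = 7.3×26 = 189.8.
t* = √189.8 = 13.78 min.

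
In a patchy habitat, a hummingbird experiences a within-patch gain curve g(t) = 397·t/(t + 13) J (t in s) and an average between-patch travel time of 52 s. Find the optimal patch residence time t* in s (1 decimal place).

26.0 s

Maximise g(t)/(T+t): set derivative to zero → g'(t)(T+t) = g(t).
g'(t) = 397·13/(t + 13)². Setting 397·13/(t+13)² = 397t/[(t+13)(52+t)] gives 13(52+t) = t(t+13), so t² = 13×52 = 676.
t* = √676 = 26 s.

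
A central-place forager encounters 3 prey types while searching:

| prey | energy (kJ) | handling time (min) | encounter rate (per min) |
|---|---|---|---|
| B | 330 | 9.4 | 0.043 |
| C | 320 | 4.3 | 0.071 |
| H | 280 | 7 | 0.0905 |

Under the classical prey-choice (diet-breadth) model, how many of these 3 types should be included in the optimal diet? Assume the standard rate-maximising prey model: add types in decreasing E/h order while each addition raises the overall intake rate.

Profitabilities (E/h, kJ/min): C 74.4, H 40, B 35.1. Add prey in this order while the next type's profitability exceeds the intake rate on those already taken.
Rate on top 1: 17.41. H: 40 > 17.41 → include.
Rate on top 2: 24.79. B: 35.1 > 24.79 → include.
Optimal diet: C, H, B — 3 of 3 types.

3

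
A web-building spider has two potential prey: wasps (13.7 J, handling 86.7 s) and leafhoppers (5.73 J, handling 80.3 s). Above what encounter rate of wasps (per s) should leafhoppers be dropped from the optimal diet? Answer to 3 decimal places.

0.009 per s

At the threshold, the rate on wasps alone equals the profitability of leafhoppers: λ·13.7/(1 + λ·86.7) = 5.73/80.3 = 0.07136.
Rearranging, λ(13.7 − 0.07136×86.7) = 0.07136, so λ = 0.07136/7.513 = 0.009497 per s.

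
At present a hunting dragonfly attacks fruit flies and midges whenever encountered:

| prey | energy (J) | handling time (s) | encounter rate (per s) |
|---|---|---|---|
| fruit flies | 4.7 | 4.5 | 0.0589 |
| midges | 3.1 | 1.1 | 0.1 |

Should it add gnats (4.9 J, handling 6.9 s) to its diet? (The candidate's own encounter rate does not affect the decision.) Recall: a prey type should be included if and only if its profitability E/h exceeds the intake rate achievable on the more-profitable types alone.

Intake rate on the current diet: R = (0.0589×4.7 + 0.1×3.1) / (1 + 0.0589×4.5 + 0.1×1.1) = 0.5868/1.375 = 0.4268 J/s.
Profitability of gnats: 4.9/6.9 = 0.7101 J/s.
0.7101 > 0.4268, so adding gnats raises the average — include it.

Yes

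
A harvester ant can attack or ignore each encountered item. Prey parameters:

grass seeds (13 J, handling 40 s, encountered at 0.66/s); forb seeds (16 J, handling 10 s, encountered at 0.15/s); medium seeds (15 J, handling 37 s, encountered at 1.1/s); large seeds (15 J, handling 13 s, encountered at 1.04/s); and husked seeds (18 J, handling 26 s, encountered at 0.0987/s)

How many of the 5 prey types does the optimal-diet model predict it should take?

Rank by E/h (J/s): forb seeds 1.6, large seeds 1.15, husked seeds 0.692, medium seeds 0.405, grass seeds 0.325. Include each in turn until the next type's E/h falls below the running intake rate.
Rate on top 1: 0.96. large seeds: 1.15 > 0.96 → include.
Rate on top 2: 1.124. husked seeds: 0.692 < 1.124 → exclude; stop.
Optimal diet: forb seeds, large seeds — 2 of 5 types.

2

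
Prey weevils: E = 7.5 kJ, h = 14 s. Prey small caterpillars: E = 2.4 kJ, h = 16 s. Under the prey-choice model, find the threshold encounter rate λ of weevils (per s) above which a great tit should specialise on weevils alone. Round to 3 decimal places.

0.028 per s

The zero-one rule: include small caterpillars iff E₂/h₂ > λE₁/(1+λh₁). Equality gives the switch point.
λE₁h₂ = E₂ + λE₂h₁ ⇒ λ = E₂/(E₁h₂ − E₂h₁) = 2.4/(120 − 33.6) = 0.02778 per s.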